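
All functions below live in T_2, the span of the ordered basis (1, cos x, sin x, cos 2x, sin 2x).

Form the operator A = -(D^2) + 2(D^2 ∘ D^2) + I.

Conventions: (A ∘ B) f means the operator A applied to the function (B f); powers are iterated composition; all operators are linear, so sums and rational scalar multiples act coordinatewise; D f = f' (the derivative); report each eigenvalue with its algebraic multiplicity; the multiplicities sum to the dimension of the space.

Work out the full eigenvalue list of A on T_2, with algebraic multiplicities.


image of 1: 1
image of cos x: 4cos x
image of sin x: 4sin x
image of cos 2x: 37cos 2x
image of sin 2x: 37sin 2x
the matrix is diagonal; its diagonal is (1, 4, 4, 37, 37)
for a triangular matrix the eigenvalues are the diagonal entries, with algebraic multiplicity their repetition count

λ = 1 (multiplicity 1), λ = 4 (multiplicity 2), λ = 37 (multiplicity 2)


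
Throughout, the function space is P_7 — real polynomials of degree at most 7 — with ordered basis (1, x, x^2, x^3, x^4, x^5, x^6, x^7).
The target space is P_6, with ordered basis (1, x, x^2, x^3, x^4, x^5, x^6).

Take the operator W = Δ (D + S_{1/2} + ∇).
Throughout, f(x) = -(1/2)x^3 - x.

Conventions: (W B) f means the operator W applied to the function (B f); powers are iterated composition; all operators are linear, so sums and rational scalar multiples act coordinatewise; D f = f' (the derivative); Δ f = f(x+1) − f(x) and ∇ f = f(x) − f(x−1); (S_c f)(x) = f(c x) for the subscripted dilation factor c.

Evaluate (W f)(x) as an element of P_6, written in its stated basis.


the result is g(x) = -(3/16)x^2 - (99/16)x - 33/16

D f = -(3/2)x^2 - 1
S_{1/2} f = -(1/16)x^3 - (1/2)x
∇ f = -(3/2)x^2 + (3/2)x - 3/2
(D + S_{1/2} + ∇) f = -(1/16)x^3 - 3x^2 + x - 5/2
Δ (D + S_{1/2} + ∇) f = -(3/16)x^2 - (99/16)x - 33/16


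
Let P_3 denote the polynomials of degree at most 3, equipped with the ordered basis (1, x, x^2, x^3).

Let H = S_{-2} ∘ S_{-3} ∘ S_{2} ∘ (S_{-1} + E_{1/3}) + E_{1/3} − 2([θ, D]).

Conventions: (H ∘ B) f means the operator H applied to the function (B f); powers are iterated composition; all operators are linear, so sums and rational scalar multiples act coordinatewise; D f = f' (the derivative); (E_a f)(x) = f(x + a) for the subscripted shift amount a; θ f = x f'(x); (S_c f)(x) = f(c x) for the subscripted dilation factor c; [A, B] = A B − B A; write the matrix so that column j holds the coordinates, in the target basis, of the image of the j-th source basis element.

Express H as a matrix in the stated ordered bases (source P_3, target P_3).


the matrix is [[3, 8/3, 2/9, 2/27]; [0, 1, 38/3, 13/3]; [0, 0, 289, 151]; [0, 0, 0, 1]] (rows listed top to bottom)

image of 1: 3
image of x: x + 8/3
image of x^2: 289x^2 + (38/3)x + 2/9
image of x^3: x^3 + 151x^2 + (13/3)x + 2/27
each image's coordinates form column j of the matrix


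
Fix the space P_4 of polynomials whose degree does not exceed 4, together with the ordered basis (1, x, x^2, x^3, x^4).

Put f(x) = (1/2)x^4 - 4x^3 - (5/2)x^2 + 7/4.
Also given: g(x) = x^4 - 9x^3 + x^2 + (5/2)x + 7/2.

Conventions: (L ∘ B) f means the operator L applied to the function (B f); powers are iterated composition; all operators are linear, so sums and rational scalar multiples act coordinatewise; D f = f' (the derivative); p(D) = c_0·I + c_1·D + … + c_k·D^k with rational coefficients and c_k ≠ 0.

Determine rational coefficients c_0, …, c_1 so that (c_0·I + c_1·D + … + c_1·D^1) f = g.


p(D) = 2·I − (1/2)·D, i.e. c_0 = 2, c_1 = -1/2

D^0 f = (1/2)x^4 - 4x^3 - (5/2)x^2 + 7/4
D^1 f = 2x^3 - 12x^2 - 5x
matching coefficients of g against c_0 f + c_1 Df + … from the top degree down determines the c_i
solution: c_0 = 2, c_1 = -1/2


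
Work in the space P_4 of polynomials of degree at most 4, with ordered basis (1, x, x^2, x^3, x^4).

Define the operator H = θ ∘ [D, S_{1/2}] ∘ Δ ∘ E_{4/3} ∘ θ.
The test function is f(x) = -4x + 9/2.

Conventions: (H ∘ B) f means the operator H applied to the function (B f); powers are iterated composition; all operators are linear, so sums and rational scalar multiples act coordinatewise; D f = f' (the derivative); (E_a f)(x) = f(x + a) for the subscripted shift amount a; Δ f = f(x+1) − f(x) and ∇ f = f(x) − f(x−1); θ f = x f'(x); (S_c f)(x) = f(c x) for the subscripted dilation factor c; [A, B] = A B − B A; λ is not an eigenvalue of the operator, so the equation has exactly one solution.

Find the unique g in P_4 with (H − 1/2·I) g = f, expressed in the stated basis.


the result is g(x) = 8x - 9

write g with unknown coordinates in the stated basis and equate coefficients in (H − 1/2·I) g = f
solving from the highest basis element down gives g = 8x - 9
check: H g = 0
so H g − 1/2·g = -4x + 9/2 = f ✓


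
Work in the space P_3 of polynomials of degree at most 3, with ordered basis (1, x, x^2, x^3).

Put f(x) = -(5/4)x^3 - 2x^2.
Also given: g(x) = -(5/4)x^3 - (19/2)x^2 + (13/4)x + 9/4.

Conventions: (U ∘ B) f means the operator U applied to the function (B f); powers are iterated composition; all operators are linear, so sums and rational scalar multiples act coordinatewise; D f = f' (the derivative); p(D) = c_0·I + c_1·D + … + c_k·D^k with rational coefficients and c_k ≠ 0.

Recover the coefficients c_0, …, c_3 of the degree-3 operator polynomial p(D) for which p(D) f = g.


p(D) = I + 2·D − (3/2)·D^2 + (1/2)·D^3, i.e. c_0 = 1, c_1 = 2, c_2 = -3/2, c_3 = 1/2

D^0 f = -(5/4)x^3 - 2x^2
D^1 f = -(15/4)x^2 - 4x
D^2 f = -(15/2)x - 4
D^3 f = -15/2
matching coefficients of g against c_0 f + c_1 Df + … from the top degree down determines the c_i
solution: c_0 = 1, c_1 = 2, c_2 = -3/2, c_3 = 1/2


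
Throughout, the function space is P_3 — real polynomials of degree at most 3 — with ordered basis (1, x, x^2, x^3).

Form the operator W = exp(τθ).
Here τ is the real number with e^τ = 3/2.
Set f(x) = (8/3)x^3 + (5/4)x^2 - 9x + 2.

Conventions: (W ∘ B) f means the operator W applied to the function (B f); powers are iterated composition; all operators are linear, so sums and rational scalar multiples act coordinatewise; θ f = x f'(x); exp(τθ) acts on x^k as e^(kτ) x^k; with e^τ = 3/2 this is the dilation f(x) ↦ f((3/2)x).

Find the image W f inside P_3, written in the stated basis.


exp(τθ) x^k = e^(kτ) x^k; with e^τ = 3/2 this sends x^k to (3/2)^k x^k
x ↦ 3/2 x
x^2 ↦ 9/4 x^2
x^3 ↦ 27/8 x^3
applying this coordinatewise to f: exp(τθ) f = 9x^3 + (45/16)x^2 - (27/2)x + 2

the result is g(x) = 9x^3 + (45/16)x^2 - (27/2)x + 2


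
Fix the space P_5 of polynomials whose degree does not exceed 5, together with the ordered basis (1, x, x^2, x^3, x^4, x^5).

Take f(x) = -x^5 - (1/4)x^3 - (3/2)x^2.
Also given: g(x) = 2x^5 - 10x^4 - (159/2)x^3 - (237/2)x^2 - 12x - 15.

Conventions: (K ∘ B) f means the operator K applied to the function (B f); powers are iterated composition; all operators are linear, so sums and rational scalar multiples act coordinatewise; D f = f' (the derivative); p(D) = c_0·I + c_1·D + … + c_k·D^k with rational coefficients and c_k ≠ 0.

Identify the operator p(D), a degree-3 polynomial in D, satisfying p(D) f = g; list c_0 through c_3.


c_0 = -2, c_1 = 2, c_2 = 4, c_3 = 2

D^0 f = -x^5 - (1/4)x^3 - (3/2)x^2
D^1 f = -5x^4 - (3/4)x^2 - 3x
D^2 f = -20x^3 - (3/2)x - 3
D^3 f = -60x^2 - 3/2
matching coefficients of g against c_0 f + c_1 Df + … from the top degree down determines the c_i
solution: c_0 = -2, c_1 = 2, c_2 = 4, c_3 = 2


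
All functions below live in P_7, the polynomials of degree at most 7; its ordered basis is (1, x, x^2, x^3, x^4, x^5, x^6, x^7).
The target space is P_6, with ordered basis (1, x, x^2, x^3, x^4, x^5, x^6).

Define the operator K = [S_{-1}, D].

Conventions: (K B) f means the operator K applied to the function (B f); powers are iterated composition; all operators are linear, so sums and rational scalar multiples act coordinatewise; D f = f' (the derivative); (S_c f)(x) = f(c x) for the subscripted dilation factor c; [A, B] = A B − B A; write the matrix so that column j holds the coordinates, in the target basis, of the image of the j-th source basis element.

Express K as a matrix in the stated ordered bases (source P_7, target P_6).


image of 1: 0
image of x: 2
image of x^2: -4x
image of x^3: 6x^2
image of x^4: -8x^3
image of x^5: 10x^4
image of x^6: -12x^5
image of x^7: 14x^6
each image's coordinates form column j of the matrix

the matrix is [[0, 2, 0, 0, 0, 0, 0, 0]; [0, 0, -4, 0, 0, 0, 0, 0]; [0, 0, 0, 6, 0, 0, 0, 0]; [0, 0, 0, 0, -8, 0, 0, 0]; [0, 0, 0, 0, 0, 10, 0, 0]; [0, 0, 0, 0, 0, 0, -12, 0]; [0, 0, 0, 0, 0, 0, 0, 14]] (rows listed top to bottom)


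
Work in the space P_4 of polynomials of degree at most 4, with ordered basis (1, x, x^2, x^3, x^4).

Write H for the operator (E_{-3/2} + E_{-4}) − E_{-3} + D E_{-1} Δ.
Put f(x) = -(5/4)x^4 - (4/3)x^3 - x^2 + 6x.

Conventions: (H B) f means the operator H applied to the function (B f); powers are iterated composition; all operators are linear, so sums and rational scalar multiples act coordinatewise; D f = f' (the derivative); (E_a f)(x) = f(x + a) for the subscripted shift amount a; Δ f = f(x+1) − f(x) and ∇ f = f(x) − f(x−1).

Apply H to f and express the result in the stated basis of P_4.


the result is g(x) = -(5/4)x^4 + (67/6)x^3 - (603/8)x^2 + (1463/8)x - 38111/192

E_{-3/2} f = -(5/4)x^4 + (37/6)x^3 - (95/8)x^2 + (135/8)x - 837/64
E_{-4} f = -(5/4)x^4 + (56/3)x^3 - 105x^2 + 270x - 824/3
(E_{-3/2} + E_{-4}) f = -(5/2)x^4 + (149/6)x^3 - (935/8)x^2 + (2295/8)x - 55247/192
E_{-3} f = -(5/4)x^4 + (41/3)x^3 - (113/2)x^2 + 111x - 369/4
(-E_{-3}) f = (5/4)x^4 - (41/3)x^3 + (113/2)x^2 - 111x + 369/4
Δ f = -5x^3 - (23/2)x^2 - 11x + 29/12
E_{-1} Δ f = -5x^3 + (7/2)x^2 - 3x + 83/12
D E_{-1} Δ f = -15x^2 + 7x - 3
((E_{-3/2} + E_{-4}) − E_{-3} + D E_{-1} Δ) f = -(5/4)x^4 + (67/6)x^3 - (603/8)x^2 + (1463/8)x - 38111/192


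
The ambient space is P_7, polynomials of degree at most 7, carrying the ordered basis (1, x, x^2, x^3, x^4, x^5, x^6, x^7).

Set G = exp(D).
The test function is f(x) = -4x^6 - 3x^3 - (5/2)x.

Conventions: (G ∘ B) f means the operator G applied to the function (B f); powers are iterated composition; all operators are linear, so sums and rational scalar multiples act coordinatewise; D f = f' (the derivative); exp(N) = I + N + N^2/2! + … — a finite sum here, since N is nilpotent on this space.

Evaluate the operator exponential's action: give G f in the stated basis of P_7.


the result is g(x) = -4x^6 - 24x^5 - 60x^4 - 83x^3 - 69x^2 - (71/2)x - 19/2

order-1 term: -24x^5 - 9x^2 - 5/2
order-2 term: -60x^4 - 9x
order-3 term: -80x^3 - 3
order-4 term: -60x^2
order-5 term: -24x
order-6 term: -4
the series for exp(D) f terminates at order 6
exp(D) f = -4x^6 - 24x^5 - 60x^4 - 83x^3 - 69x^2 - (71/2)x - 19/2


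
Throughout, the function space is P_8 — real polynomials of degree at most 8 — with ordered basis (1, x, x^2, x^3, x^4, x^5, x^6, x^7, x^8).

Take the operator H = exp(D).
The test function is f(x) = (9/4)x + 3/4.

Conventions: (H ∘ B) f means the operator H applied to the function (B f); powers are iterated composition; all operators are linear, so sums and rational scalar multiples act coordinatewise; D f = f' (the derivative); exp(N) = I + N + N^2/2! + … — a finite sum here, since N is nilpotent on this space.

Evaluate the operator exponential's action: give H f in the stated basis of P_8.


g(x) = (9/4)x + 3

order-1 term: 9/4
the series for exp(D) f terminates at order 1
exp(D) f = (9/4)x + 3


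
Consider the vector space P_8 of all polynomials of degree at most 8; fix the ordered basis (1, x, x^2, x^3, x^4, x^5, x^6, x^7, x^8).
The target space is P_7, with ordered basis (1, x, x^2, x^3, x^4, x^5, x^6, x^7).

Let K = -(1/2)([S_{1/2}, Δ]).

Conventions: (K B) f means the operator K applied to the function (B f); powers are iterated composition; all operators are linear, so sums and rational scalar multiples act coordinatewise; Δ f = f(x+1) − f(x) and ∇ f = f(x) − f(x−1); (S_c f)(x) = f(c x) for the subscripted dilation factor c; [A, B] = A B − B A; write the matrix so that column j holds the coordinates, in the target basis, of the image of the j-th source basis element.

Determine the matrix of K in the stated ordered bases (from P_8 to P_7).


the matrix is [[0, -1/4, -3/8, -7/16, -15/32, -31/64, -63/128, -127/256, -255/512]; [0, 0, -1/4, -9/16, -7/8, -75/64, -93/64, -441/256, -127/64]; [0, 0, 0, -3/16, -9/16, -35/32, -225/128, -651/256, -441/128]; [0, 0, 0, 0, -1/8, -15/32, -35/32, -525/256, -217/64]; [0, 0, 0, 0, 0, -5/64, -45/128, -245/256, -525/256]; [0, 0, 0, 0, 0, 0, -3/64, -63/256, -49/64]; [0, 0, 0, 0, 0, 0, 0, -7/256, -21/128]; [0, 0, 0, 0, 0, 0, 0, 0, -1/64]] (rows listed top to bottom)

image of 1: 0
image of x: -1/4
image of x^2: -(1/4)x - 3/8
image of x^3: -(3/16)x^2 - (9/16)x - 7/16
image of x^4: -(1/8)x^3 - (9/16)x^2 - (7/8)x - 15/32
image of x^5: -(5/64)x^4 - (15/32)x^3 - (35/32)x^2 - (75/64)x - 31/64
image of x^6: -(3/64)x^5 - (45/128)x^4 - (35/32)x^3 - (225/128)x^2 - (93/64)x - 63/128
image of x^7: -(7/256)x^6 - (63/256)x^5 - (245/256)x^4 - (525/256)x^3 - (651/256)x^2 - (441/256)x - 127/256
image of x^8: -(1/64)x^7 - (21/128)x^6 - (49/64)x^5 - (525/256)x^4 - (217/64)x^3 - (441/128)x^2 - (127/64)x - 255/512
each image's coordinates form column j of the matrix


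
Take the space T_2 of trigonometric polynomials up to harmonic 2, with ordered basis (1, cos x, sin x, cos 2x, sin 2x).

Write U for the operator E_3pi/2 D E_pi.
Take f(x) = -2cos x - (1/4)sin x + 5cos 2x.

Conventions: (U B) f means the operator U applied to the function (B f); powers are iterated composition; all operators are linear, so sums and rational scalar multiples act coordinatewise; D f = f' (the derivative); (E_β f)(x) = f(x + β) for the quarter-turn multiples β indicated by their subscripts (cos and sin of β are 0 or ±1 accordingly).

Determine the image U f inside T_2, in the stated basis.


E_pi f = 2cos x + (1/4)sin x + 5cos 2x
D E_pi f = (1/4)cos x - 2sin x - 10sin 2x
E_3pi/2 D E_pi f = 2cos x + (1/4)sin x + 10sin 2x

g(x) = 2cos x + (1/4)sin x + 10sin 2x


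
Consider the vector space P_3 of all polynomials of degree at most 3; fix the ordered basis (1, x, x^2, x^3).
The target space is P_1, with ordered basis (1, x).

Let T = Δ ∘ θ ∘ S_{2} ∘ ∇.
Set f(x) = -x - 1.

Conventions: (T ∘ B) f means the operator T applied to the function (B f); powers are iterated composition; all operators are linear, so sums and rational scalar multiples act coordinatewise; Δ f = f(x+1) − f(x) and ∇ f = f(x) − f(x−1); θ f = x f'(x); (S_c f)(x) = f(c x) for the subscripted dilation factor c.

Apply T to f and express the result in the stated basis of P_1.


the image equals g(x) = 0

∇ f = -1
S_{2} ∇ f = -1
θ S_{2} ∇ f = 0
Δ θ S_{2} ∇ f = 0


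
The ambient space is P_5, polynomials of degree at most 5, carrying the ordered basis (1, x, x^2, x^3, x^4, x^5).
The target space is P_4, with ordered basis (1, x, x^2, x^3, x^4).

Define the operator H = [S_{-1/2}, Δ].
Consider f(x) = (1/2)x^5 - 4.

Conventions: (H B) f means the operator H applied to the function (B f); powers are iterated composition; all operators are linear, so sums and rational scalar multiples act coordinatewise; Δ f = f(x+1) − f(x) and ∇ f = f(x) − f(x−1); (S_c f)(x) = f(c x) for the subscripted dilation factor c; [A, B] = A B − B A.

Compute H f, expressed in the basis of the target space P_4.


Δ f = (5/2)x^4 + 5x^3 + 5x^2 + (5/2)x + 1/2
S_{-1/2} Δ f = (5/32)x^4 - (5/8)x^3 + (5/4)x^2 - (5/4)x + 1/2
S_{-1/2} f = -(1/64)x^5 - 4
Δ S_{-1/2} f = -(5/64)x^4 - (5/32)x^3 - (5/32)x^2 - (5/64)x - 1/64
[S_{-1/2}, Δ] f = (15/64)x^4 - (15/32)x^3 + (45/32)x^2 - (75/64)x + 33/64

the image equals g(x) = (15/64)x^4 - (15/32)x^3 + (45/32)x^2 - (75/64)x + 33/64


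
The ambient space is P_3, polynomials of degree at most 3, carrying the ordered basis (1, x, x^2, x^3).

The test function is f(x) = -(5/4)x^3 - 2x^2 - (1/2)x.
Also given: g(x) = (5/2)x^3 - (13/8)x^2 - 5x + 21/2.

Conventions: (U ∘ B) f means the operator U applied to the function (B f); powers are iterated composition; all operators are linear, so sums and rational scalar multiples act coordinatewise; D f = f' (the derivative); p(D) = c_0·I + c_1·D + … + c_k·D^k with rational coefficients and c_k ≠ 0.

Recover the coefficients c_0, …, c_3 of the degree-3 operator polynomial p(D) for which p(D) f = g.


c_0 = -2, c_1 = 3/2, c_2 = 0, c_3 = -3/2

D^0 f = -(5/4)x^3 - 2x^2 - (1/2)x
D^1 f = -(15/4)x^2 - 4x - 1/2
D^2 f = -(15/2)x - 4
D^3 f = -15/2
matching coefficients of g against c_0 f + c_1 Df + … from the top degree down determines the c_i
solution: c_0 = -2, c_1 = 3/2, c_2 = 0, c_3 = -3/2


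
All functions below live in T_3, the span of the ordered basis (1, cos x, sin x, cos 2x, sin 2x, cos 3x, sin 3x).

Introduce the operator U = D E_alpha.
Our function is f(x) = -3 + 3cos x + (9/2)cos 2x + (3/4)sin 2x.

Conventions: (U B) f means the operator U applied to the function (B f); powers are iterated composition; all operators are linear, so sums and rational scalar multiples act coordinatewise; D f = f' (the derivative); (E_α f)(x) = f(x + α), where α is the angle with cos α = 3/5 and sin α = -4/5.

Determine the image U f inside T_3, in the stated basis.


E_alpha f = -3 + (9/5)cos x + (12/5)sin x - (99/50)cos 2x + (411/100)sin 2x
D E_alpha f = (12/5)cos x - (9/5)sin x + (411/50)cos 2x + (99/25)sin 2x

g(x) = (12/5)cos x - (9/5)sin x + (411/50)cos 2x + (99/25)sin 2x


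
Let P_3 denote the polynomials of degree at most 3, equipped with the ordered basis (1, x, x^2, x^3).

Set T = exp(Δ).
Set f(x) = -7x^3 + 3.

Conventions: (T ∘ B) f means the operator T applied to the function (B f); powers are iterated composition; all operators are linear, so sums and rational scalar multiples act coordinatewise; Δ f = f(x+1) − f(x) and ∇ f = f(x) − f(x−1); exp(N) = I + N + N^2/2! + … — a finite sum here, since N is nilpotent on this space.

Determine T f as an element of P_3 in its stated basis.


order-1 term: -21x^2 - 21x - 7
order-2 term: -21x - 21
order-3 term: -7
the series for exp(Δ) f terminates at order 3
exp(Δ) f = -7x^3 - 21x^2 - 42x - 32

the result is g(x) = -7x^3 - 21x^2 - 42x - 32


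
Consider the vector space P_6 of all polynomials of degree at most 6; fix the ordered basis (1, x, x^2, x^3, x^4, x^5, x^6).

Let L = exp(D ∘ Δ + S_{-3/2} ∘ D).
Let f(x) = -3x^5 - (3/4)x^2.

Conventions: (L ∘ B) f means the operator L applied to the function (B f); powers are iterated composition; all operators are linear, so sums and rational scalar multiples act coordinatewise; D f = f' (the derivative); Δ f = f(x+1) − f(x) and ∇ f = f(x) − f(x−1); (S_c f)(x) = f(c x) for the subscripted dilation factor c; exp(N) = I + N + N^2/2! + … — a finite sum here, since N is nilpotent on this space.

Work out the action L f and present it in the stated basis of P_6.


the result is g(x) = -3x^5 - (1215/16)x^4 + (28965/64)x^3 + (103533/256)x^2 + (266169/1024)x + 362679/1024

order-1 term: -(1215/16)x^4 - 60x^3 - 90x^2 - (231/4)x - 33/2
order-2 term: (32805/64)x^3 - (5265/8)x^2 - (4005/8)x - 1443/4
order-3 term: (295245/256)x^2 + (53865/32)x - 5955/64
order-4 term: -(885735/1024)x + 510705/512
order-5 term: -177147/1024
the series for exp(D ∘ Δ + S_{-3/2} ∘ D) f terminates at order 5
exp(D ∘ Δ + S_{-3/2} ∘ D) f = -3x^5 - (1215/16)x^4 + (28965/64)x^3 + (103533/256)x^2 + (266169/1024)x + 362679/1024


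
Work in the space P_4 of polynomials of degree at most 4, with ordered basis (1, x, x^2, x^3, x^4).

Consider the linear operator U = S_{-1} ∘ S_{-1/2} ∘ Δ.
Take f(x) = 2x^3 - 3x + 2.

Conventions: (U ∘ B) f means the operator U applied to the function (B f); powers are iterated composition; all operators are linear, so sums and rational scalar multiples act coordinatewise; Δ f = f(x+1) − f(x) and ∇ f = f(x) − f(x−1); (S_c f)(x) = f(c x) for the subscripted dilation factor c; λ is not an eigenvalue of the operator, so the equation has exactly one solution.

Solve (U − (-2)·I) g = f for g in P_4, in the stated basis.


write g with unknown coordinates in the stated basis and equate coefficients in (U − (-2)·I) g = f
solving from the highest basis element down gives g = x^3 - (3/8)x^2 - (33/16)x + 55/32
check: U g = (3/4)x^2 + (9/8)x - 23/16
so U g − (-2)·g = 2x^3 - 3x + 2 = f ✓

the image equals g(x) = x^3 - (3/8)x^2 - (33/16)x + 55/32


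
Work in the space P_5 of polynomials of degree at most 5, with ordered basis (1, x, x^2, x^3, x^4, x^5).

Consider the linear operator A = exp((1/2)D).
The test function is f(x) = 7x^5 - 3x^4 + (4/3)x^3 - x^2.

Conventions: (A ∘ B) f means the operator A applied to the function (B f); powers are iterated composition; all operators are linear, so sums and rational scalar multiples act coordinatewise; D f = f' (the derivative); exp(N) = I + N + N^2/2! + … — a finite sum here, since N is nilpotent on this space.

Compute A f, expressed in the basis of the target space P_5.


the result is g(x) = 7x^5 + (29/2)x^4 + (77/6)x^3 + (21/4)x^2 + (11/16)x - 5/96

order-1 term: (35/2)x^4 - 6x^3 + 2x^2 - x
order-2 term: (35/2)x^3 - (9/2)x^2 + x - 1/4
order-3 term: (35/4)x^2 - (3/2)x + 1/6
order-4 term: (35/16)x - 3/16
order-5 term: 7/32
the series for exp((1/2)D) f terminates at order 5
exp((1/2)D) f = 7x^5 + (29/2)x^4 + (77/6)x^3 + (21/4)x^2 + (11/16)x - 5/96


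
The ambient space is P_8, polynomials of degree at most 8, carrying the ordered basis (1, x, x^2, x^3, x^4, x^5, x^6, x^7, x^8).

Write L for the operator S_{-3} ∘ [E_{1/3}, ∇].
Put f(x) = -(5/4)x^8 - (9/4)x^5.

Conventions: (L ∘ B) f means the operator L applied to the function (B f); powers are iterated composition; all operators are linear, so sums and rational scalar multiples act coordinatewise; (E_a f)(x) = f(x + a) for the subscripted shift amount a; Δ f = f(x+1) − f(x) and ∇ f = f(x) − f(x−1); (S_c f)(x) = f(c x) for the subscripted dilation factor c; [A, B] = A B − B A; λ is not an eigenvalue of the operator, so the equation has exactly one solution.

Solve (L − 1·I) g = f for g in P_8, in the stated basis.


g(x) = (5/4)x^8 + (9/4)x^5

write g with unknown coordinates in the stated basis and equate coefficients in (L − 1·I) g = f
solving from the highest basis element down gives g = (5/4)x^8 + (9/4)x^5
check: L g = 0
so L g − 1·g = -(5/4)x^8 - (9/4)x^5 = f ✓


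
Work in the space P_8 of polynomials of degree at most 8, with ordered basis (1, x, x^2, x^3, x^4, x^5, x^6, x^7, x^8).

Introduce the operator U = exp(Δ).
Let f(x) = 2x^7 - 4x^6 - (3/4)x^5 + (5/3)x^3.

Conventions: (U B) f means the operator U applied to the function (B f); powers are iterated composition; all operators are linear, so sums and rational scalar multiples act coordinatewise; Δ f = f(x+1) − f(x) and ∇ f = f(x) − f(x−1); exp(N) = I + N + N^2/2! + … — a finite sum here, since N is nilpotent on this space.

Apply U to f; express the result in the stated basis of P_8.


g(x) = 2x^7 + 10x^6 + (237/4)x^5 + (905/4)x^4 + (1910/3)x^3 + (2503/2)x^2 + (6191/4)x + 2734/3

order-1 term: 14x^6 + 18x^5 + (25/4)x^4 - (35/2)x^3 - (41/2)x^2 - (35/4)x - 13/12
order-2 term: 42x^5 + 150x^4 + (485/2)x^3 + (375/2)x^2 + (211/4)x - 17/4
order-3 term: 70x^4 + 340x^3 + (1365/2)x^2 + (1275/2)x + 2699/12
order-4 term: 70x^3 + 360x^2 + (2665/4)x + 865/2
order-5 term: 42x^2 + 186x + 877/4
order-6 term: 14x + 38
order-7 term: 2
the series for exp(Δ) f terminates at order 7
exp(Δ) f = 2x^7 + 10x^6 + (237/4)x^5 + (905/4)x^4 + (1910/3)x^3 + (2503/2)x^2 + (6191/4)x + 2734/3


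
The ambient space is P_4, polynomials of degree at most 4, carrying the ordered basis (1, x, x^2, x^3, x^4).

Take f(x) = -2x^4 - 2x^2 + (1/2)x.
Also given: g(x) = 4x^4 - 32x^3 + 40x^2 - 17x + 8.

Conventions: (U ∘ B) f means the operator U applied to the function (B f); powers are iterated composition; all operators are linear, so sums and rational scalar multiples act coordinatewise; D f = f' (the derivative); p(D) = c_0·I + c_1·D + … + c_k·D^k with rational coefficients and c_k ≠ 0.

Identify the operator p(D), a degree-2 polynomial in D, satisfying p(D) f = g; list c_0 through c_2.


D^0 f = -2x^4 - 2x^2 + (1/2)x
D^1 f = -8x^3 - 4x + 1/2
D^2 f = -24x^2 - 4
matching coefficients of g against c_0 f + c_1 Df + … from the top degree down determines the c_i
solution: c_0 = -2, c_1 = 4, c_2 = -3/2

p(D) = -2·I + 4·D − (3/2)·D^2, i.e. c_0 = -2, c_1 = 4, c_2 = -3/2


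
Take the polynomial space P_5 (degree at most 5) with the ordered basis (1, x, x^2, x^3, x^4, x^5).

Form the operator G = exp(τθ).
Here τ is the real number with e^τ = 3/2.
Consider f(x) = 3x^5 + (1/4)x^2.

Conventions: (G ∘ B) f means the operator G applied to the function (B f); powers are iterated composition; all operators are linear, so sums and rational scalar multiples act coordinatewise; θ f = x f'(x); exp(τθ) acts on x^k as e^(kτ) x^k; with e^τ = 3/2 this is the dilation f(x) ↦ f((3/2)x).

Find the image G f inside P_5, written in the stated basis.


the image equals g(x) = (729/32)x^5 + (9/16)x^2

exp(τθ) x^k = e^(kτ) x^k; with e^τ = 3/2 this sends x^k to (3/2)^k x^k
x^2 ↦ 9/4 x^2
x^5 ↦ 243/32 x^5
applying this coordinatewise to f: exp(τθ) f = (729/32)x^5 + (9/16)x^2


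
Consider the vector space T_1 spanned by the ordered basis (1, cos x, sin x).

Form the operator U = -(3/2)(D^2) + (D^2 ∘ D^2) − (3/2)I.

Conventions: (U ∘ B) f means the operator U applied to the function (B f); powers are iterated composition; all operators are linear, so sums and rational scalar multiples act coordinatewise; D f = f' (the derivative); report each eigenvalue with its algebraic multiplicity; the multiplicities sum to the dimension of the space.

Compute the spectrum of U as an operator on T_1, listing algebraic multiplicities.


λ = -3/2 (multiplicity 1), λ = 1 (multiplicity 2)

image of 1: -3/2
image of cos x: cos x
image of sin x: sin x
the matrix is diagonal; its diagonal is (-3/2, 1, 1)
for a triangular matrix the eigenvalues are the diagonal entries, with algebraic multiplicity their repetition count


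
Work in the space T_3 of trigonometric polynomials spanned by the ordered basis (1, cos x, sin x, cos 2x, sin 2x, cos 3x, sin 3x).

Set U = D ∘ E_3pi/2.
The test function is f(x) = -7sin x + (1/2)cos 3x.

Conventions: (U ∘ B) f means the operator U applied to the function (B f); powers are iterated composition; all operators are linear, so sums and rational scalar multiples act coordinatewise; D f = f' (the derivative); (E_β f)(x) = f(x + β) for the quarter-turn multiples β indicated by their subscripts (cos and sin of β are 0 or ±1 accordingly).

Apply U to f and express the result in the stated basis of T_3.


the image equals g(x) = -7sin x - (3/2)cos 3x

E_3pi/2 f = 7cos x - (1/2)sin 3x
D E_3pi/2 f = -7sin x - (3/2)cos 3x


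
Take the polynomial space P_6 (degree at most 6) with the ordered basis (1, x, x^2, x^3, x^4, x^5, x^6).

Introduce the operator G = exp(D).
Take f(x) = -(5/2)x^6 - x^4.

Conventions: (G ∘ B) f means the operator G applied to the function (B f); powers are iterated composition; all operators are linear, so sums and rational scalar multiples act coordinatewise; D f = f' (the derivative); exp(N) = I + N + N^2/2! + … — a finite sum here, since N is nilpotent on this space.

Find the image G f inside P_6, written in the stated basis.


order-1 term: -15x^5 - 4x^3
order-2 term: -(75/2)x^4 - 6x^2
order-3 term: -50x^3 - 4x
order-4 term: -(75/2)x^2 - 1
order-5 term: -15x
order-6 term: -5/2
the series for exp(D) f terminates at order 6
exp(D) f = -(5/2)x^6 - 15x^5 - (77/2)x^4 - 54x^3 - (87/2)x^2 - 19x - 7/2

the image equals g(x) = -(5/2)x^6 - 15x^5 - (77/2)x^4 - 54x^3 - (87/2)x^2 - 19x - 7/2


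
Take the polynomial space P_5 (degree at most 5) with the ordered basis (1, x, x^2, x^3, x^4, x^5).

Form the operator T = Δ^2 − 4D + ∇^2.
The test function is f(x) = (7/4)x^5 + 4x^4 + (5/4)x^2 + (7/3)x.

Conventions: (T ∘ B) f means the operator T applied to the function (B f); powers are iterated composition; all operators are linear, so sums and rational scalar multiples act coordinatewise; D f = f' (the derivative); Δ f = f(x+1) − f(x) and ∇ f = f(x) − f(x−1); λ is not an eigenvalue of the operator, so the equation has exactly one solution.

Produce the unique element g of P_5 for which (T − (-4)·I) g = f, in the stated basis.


the result is g(x) = (7/16)x^5 + (51/16)x^4 + (67/8)x^3 + (101/16)x^2 - (1307/48)x - 2681/48

write g with unknown coordinates in the stated basis and equate coefficients in (T − (-4)·I) g = f
solving from the highest basis element down gives g = (7/16)x^5 + (51/16)x^4 + (67/8)x^3 + (101/16)x^2 - (1307/48)x - 2681/48
check: T g = -(35/4)x^4 - (67/2)x^3 - 24x^2 + (445/4)x + 2681/12
so T g − (-4)·g = (7/4)x^5 + 4x^4 + (5/4)x^2 + (7/3)x = f ✓


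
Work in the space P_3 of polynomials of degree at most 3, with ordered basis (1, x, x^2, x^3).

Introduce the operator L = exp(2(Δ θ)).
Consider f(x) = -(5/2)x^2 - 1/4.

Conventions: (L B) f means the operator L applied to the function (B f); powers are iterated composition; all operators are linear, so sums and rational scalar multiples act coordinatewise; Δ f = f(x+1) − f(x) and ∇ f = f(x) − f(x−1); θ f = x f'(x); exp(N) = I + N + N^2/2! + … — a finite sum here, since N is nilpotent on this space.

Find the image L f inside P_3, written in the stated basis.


the image equals g(x) = -(5/2)x^2 - 20x - 121/4

order-1 term: -20x - 10
order-2 term: -20
the series for exp(2(Δ θ)) f terminates at order 2
exp(2(Δ θ)) f = -(5/2)x^2 - 20x - 121/4


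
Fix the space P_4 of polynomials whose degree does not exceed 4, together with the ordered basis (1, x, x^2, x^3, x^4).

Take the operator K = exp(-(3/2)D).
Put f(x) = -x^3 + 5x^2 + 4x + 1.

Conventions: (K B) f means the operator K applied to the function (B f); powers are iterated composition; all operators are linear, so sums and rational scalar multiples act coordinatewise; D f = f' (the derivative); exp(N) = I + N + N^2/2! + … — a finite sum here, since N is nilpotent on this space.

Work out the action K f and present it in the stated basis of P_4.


the image equals g(x) = -x^3 + (19/2)x^2 - (71/4)x + 77/8

order-1 term: (9/2)x^2 - 15x - 6
order-2 term: -(27/4)x + 45/4
order-3 term: 27/8
the series for exp(-(3/2)D) f terminates at order 3
exp(-(3/2)D) f = -x^3 + (19/2)x^2 - (71/4)x + 77/8


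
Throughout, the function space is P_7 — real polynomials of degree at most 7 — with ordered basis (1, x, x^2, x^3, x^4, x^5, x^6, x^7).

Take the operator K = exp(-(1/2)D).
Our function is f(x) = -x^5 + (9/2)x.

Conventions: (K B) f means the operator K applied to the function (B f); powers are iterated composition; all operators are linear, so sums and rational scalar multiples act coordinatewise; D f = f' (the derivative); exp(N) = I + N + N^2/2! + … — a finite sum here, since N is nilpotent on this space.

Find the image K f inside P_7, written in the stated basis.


the result is g(x) = -x^5 + (5/2)x^4 - (5/2)x^3 + (5/4)x^2 + (67/16)x - 71/32

order-1 term: (5/2)x^4 - 9/4
order-2 term: -(5/2)x^3
order-3 term: (5/4)x^2
order-4 term: -(5/16)x
order-5 term: 1/32
the series for exp(-(1/2)D) f terminates at order 5
exp(-(1/2)D) f = -x^5 + (5/2)x^4 - (5/2)x^3 + (5/4)x^2 + (67/16)x - 71/32


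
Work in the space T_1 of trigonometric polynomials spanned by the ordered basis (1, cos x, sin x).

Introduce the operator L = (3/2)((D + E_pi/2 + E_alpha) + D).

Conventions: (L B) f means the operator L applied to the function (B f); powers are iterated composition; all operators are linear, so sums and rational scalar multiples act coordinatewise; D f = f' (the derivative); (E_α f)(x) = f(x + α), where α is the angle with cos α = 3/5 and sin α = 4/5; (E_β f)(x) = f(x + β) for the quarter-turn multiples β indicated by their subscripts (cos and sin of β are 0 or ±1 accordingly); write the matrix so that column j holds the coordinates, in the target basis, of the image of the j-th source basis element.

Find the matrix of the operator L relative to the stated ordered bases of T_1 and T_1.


the matrix is [[3, 0, 0]; [0, 9/10, 57/10]; [0, -57/10, 9/10]] (rows listed top to bottom)

image of 1: 3
image of cos x: (9/10)cos x - (57/10)sin x
image of sin x: (57/10)cos x + (9/10)sin x
each image's coordinates form column j of the matrix


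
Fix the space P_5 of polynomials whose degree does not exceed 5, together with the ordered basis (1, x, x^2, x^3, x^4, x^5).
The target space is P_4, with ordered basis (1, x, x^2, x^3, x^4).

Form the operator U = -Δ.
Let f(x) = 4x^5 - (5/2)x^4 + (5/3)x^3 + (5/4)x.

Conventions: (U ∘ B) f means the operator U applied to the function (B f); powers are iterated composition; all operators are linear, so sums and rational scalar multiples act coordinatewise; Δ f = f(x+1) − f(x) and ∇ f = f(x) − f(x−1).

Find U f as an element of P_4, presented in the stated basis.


Δ f = 20x^4 + 30x^3 + 30x^2 + 15x + 53/12
(-Δ) f = -20x^4 - 30x^3 - 30x^2 - 15x - 53/12

the image equals g(x) = -20x^4 - 30x^3 - 30x^2 - 15x - 53/12


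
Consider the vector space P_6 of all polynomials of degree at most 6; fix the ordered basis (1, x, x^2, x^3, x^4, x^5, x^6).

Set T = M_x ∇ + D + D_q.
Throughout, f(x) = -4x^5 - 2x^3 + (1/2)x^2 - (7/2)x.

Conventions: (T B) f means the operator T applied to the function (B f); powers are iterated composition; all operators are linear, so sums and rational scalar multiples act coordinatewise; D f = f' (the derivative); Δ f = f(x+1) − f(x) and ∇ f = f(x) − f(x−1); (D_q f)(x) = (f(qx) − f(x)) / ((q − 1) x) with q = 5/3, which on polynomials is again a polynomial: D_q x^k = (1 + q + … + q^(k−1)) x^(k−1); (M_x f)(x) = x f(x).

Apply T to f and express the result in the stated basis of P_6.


the image equals g(x) = -20x^5 - (4144/81)x^4 - 46x^3 + (91/9)x^2 - (23/3)x - 7

∇ f = -20x^4 + 40x^3 - 46x^2 + 27x - 10
M_x ∇ f = -20x^5 + 40x^4 - 46x^3 + 27x^2 - 10x
D f = -20x^4 - 6x^2 + x - 7/2
D_q f = -(5764/81)x^4 - (98/9)x^2 + (4/3)x - 7/2
(M_x ∇ + D + D_q) f = -20x^5 - (4144/81)x^4 - 46x^3 + (91/9)x^2 - (23/3)x - 7


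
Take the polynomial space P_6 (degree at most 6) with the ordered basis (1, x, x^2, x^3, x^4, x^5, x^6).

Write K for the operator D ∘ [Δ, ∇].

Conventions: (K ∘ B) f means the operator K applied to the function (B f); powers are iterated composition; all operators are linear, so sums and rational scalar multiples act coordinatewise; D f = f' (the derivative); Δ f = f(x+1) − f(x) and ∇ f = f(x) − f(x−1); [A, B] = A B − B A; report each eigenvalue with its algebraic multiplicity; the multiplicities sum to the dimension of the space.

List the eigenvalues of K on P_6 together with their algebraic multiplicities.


image of 1: 0
image of x: 0
image of x^2: 0
image of x^3: 0
image of x^4: 0
image of x^5: 0
image of x^6: 0
the matrix is upper triangular; its diagonal is (0, 0, 0, 0, 0, 0, 0)
for a triangular matrix the eigenvalues are the diagonal entries, with algebraic multiplicity their repetition count

λ = 0 (multiplicity 7)


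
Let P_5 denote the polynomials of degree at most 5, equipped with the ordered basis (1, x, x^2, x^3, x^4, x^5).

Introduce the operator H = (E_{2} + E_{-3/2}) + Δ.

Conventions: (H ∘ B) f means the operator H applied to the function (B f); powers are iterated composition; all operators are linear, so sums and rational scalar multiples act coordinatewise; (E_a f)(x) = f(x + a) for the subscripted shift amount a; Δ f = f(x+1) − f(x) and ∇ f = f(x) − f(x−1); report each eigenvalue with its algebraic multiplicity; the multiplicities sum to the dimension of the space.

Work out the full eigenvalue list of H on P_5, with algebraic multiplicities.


λ = 2 (multiplicity 6)

image of 1: 2
image of x: 2x + 3/2
image of x^2: 2x^2 + 3x + 29/4
image of x^3: 2x^3 + (9/2)x^2 + (87/4)x + 45/8
image of x^4: 2x^4 + 6x^3 + (87/2)x^2 + (45/2)x + 353/16
image of x^5: 2x^5 + (15/2)x^4 + (145/2)x^3 + (225/4)x^2 + (1765/16)x + 813/32
the matrix is upper triangular; its diagonal is (2, 2, 2, 2, 2, 2)
for a triangular matrix the eigenvalues are the diagonal entries, with algebraic multiplicity their repetition count


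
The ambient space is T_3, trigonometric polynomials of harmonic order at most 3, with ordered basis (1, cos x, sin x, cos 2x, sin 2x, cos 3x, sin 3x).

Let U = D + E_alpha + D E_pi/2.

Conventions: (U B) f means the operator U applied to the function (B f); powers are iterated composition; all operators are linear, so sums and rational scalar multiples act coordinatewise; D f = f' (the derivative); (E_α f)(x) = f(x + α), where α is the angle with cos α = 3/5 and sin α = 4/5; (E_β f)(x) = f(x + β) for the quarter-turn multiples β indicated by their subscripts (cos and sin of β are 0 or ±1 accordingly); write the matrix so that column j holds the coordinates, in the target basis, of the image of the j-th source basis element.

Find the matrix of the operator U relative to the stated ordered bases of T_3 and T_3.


image of 1: 1
image of cos x: -(2/5)cos x - (9/5)sin x
image of sin x: (9/5)cos x - (2/5)sin x
image of cos 2x: -(7/25)cos 2x - (24/25)sin 2x
image of sin 2x: (24/25)cos 2x - (7/25)sin 2x
image of cos 3x: (258/125)cos 3x - (419/125)sin 3x
image of sin 3x: (419/125)cos 3x + (258/125)sin 3x
each image's coordinates form column j of the matrix

the matrix is [[1, 0, 0, 0, 0, 0, 0]; [0, -2/5, 9/5, 0, 0, 0, 0]; [0, -9/5, -2/5, 0, 0, 0, 0]; [0, 0, 0, -7/25, 24/25, 0, 0]; [0, 0, 0, -24/25, -7/25, 0, 0]; [0, 0, 0, 0, 0, 258/125, 419/125]; [0, 0, 0, 0, 0, -419/125, 258/125]] (rows listed top to bottom)


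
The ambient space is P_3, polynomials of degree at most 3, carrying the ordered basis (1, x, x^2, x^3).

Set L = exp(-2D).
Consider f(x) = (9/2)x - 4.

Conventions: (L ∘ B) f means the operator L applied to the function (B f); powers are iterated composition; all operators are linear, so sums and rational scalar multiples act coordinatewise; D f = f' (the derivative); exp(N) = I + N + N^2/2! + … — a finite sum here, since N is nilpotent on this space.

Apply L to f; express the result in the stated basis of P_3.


the image equals g(x) = (9/2)x - 13

order-1 term: -9
the series for exp(-2D) f terminates at order 1
exp(-2D) f = (9/2)x - 13


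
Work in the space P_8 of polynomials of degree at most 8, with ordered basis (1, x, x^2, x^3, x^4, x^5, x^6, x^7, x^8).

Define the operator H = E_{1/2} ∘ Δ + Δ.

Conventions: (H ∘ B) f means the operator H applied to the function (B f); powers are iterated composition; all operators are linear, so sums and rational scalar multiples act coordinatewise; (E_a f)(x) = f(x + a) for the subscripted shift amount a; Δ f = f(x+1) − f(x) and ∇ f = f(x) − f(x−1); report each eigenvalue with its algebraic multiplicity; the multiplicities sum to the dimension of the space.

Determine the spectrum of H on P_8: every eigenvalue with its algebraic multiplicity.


image of 1: 0
image of x: 2
image of x^2: 4x + 3
image of x^3: 6x^2 + 9x + 17/4
image of x^4: 8x^3 + 18x^2 + 17x + 6
image of x^5: 10x^4 + 30x^3 + (85/2)x^2 + 30x + 137/16
image of x^6: 12x^5 + 45x^4 + 85x^3 + 90x^2 + (411/8)x + 99/8
image of x^7: 14x^6 + 63x^5 + (595/4)x^4 + 210x^3 + (2877/16)x^2 + (693/8)x + 1157/64
image of x^8: 16x^7 + 84x^6 + 238x^5 + 420x^4 + (959/2)x^3 + (693/2)x^2 + (1157/8)x + 213/8
the matrix is upper triangular; its diagonal is (0, 0, 0, 0, 0, 0, 0, 0, 0)
for a triangular matrix the eigenvalues are the diagonal entries, with algebraic multiplicity their repetition count

λ = 0 (multiplicity 9)


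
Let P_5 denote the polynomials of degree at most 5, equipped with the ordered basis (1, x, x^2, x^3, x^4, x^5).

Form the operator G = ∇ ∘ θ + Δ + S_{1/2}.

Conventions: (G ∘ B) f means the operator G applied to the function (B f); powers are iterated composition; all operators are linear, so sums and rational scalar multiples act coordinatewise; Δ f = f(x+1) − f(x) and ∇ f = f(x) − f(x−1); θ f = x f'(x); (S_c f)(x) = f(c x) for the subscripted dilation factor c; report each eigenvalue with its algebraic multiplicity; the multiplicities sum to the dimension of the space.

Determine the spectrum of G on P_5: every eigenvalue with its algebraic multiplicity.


image of 1: 1
image of x: (1/2)x + 2
image of x^2: (1/4)x^2 + 6x - 1
image of x^3: (1/8)x^3 + 12x^2 - 6x + 4
image of x^4: (1/16)x^4 + 20x^3 - 18x^2 + 20x - 3
image of x^5: (1/32)x^5 + 30x^4 - 40x^3 + 60x^2 - 20x + 6
the matrix is upper triangular; its diagonal is (1, 1/2, 1/4, 1/8, 1/16, 1/32)
for a triangular matrix the eigenvalues are the diagonal entries, with algebraic multiplicity their repetition count

λ = 1/32 (multiplicity 1), λ = 1/16 (multiplicity 1), λ = 1/8 (multiplicity 1), λ = 1/4 (multiplicity 1), λ = 1/2 (multiplicity 1), λ = 1 (multiplicity 1)
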